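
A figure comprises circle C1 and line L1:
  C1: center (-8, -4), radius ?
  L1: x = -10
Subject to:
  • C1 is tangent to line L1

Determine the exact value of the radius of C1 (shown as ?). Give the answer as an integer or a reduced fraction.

2

1. [C1‖L1]  r_C1² − 4 = 0  ⇒  r_C1 = 2 (r>0 drops 1)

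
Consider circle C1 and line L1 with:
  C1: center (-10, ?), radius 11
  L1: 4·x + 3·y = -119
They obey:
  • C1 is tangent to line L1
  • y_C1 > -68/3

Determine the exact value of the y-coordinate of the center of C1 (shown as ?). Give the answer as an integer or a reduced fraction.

1. [C1‖L1]  y_C1² + (158/3)y_C1 + 1072/3 = 0  ⇒  y_C1 = -134/3 or -8
2. given y_C1 > -68/3: keep -8

-8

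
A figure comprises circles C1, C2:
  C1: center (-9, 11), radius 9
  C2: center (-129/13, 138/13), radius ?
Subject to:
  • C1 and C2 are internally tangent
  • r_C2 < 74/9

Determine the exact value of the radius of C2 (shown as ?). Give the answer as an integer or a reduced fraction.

8

1. [int C1,C2]  r_C2² − 18r_C2 + 80 = 0  ⇒  r_C2 = 8 or 10
2. given r_C2 < 74/9: keep 8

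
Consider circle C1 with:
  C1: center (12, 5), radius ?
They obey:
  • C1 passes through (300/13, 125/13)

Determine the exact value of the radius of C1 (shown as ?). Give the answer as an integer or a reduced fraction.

12

1. [C1∋P]  r_C1² − 144 = 0  ⇒  r_C1 = 12 (r>0 drops 1)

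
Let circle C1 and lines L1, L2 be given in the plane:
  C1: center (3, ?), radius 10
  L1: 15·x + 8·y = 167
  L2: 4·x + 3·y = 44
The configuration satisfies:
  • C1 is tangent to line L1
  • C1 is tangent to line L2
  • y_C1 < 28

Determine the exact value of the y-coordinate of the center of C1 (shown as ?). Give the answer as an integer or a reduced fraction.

-6

1. [C1‖L1]  y_C1² − (61/2)y_C1 − 219 = 0  ⇒  y_C1 = -6 or 73/2
2. [C1‖L2]  y_C1² − (64/3)y_C1 − 164 = 0  ⇒  y_C1 = -6 or 82/3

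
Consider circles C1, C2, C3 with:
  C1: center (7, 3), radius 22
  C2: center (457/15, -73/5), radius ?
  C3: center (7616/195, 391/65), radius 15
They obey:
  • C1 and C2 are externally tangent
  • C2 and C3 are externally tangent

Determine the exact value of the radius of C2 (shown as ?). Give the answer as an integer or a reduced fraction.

1. [ext C1·C2]  r_C2² + 44r_C2 − 3388/9 = 0  ⇒  r_C2 = 22/3 (r>0 drops 1)
2. [ext C2·C3]  r_C2² + 30r_C2 − 2464/9 = 0  ⇒  r_C2 = 22/3 (r>0 drops 1)

22/3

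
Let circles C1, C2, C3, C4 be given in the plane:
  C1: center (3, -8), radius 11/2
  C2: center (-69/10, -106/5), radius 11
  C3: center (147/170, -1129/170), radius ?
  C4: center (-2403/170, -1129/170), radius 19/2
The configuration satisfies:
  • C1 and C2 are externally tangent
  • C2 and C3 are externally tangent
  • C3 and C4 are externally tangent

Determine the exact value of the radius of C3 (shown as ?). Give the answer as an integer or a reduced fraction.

11/2

1. [ext C2·C3]  r_C3² + 22r_C3 − 605/4 = 0  ⇒  r_C3 = 11/2 (r>0 drops 1)
2. [ext C3·C4]  r_C3² + 19r_C3 − 539/4 = 0  ⇒  r_C3 = 11/2 (r>0 drops 1)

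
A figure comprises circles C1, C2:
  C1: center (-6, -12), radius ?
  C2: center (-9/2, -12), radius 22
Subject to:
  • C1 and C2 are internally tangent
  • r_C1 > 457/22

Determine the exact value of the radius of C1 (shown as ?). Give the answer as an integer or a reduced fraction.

47/2

1. [int C1,C2]  r_C1² − 44r_C1 + 1927/4 = 0  ⇒  r_C1 = 41/2 or 47/2
2. given r_C1 > 457/22: keep 47/2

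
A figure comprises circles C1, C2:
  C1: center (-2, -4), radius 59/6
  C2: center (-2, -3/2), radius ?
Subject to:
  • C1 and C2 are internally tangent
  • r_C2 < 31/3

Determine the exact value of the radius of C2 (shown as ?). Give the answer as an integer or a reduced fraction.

22/3

1. [int C1,C2]  r_C2² − (59/3)r_C2 + 814/9 = 0  ⇒  r_C2 = 22/3 or 37/3
2. given r_C2 < 31/3: keep 22/3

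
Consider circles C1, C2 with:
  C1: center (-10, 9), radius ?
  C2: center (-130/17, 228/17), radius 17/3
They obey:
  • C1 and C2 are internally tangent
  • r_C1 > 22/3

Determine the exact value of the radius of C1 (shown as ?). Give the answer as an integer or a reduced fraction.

32/3

1. [int C1,C2]  r_C1² − (34/3)r_C1 + 64/9 = 0  ⇒  r_C1 = 2/3 or 32/3
2. given r_C1 > 22/3: keep 32/3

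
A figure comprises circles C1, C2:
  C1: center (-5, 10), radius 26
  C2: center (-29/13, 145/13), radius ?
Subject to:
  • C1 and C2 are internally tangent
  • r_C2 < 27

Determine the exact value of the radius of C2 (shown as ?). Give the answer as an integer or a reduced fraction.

1. [int C1,C2]  r_C2² − 52r_C2 + 667 = 0  ⇒  r_C2 = 23 or 29
2. given r_C2 < 27: keep 23

23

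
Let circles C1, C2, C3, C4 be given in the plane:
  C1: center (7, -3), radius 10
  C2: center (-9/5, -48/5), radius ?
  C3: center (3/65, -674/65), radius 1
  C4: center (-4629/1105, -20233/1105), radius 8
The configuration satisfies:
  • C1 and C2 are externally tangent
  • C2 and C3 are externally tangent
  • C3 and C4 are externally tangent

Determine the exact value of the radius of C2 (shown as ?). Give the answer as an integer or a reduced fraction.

1. [ext C1·C2]  r_C2² + 20r_C2 − 21 = 0  ⇒  r_C2 = 1 (r>0 drops 1)
2. [ext C2·C3]  r_C2² + 2r_C2 − 3 = 0  ⇒  r_C2 = 1 (r>0 drops 1)

1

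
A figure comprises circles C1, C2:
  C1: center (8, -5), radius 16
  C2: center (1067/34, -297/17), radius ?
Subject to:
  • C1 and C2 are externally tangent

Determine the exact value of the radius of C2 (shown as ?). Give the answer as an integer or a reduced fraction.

21/2

1. [ext C1·C2]  r_C2² + 32r_C2 − 1785/4 = 0  ⇒  r_C2 = 21/2 (r>0 drops 1)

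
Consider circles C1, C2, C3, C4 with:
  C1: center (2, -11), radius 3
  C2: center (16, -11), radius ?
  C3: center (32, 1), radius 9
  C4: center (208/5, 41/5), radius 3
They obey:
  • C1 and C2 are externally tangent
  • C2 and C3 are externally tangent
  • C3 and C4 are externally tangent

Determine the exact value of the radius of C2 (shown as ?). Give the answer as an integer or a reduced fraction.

1. [ext C1·C2]  r_C2² + 6r_C2 − 187 = 0  ⇒  r_C2 = 11 (r>0 drops 1)
2. [ext C2·C3]  r_C2² + 18r_C2 − 319 = 0  ⇒  r_C2 = 11 (r>0 drops 1)

11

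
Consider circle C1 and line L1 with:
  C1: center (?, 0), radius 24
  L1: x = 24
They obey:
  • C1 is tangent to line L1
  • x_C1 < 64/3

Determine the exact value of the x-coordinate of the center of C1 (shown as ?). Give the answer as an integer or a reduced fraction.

0

1. [C1‖L1]  x_C1² − 48x_C1 = 0  ⇒  x_C1 = 0 or 48
2. given x_C1 < 64/3: keep 0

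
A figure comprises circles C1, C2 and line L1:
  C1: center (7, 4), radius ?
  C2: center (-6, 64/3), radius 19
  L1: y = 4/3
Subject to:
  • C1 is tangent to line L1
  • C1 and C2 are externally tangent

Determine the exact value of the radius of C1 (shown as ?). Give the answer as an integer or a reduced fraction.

1. [C1‖L1]  r_C1² − 64/9 = 0  ⇒  r_C1 = 8/3 (r>0 drops 1)
2. [ext C1·C2]  r_C1² + 38r_C1 − 976/9 = 0  ⇒  r_C1 = 8/3 (r>0 drops 1)

8/3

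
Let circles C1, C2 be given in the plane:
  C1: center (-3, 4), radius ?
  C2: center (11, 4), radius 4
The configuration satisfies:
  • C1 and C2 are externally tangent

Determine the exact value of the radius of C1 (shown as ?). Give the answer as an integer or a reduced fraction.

10

1. [ext C1·C2]  r_C1² + 8r_C1 − 180 = 0  ⇒  r_C1 = 10 (r>0 drops 1)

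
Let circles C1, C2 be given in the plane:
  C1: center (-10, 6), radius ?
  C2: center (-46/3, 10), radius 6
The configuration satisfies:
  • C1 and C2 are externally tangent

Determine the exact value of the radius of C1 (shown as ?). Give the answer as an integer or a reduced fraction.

2/3

1. [ext C1·C2]  r_C1² + 12r_C1 − 76/9 = 0  ⇒  r_C1 = 2/3 (r>0 drops 1)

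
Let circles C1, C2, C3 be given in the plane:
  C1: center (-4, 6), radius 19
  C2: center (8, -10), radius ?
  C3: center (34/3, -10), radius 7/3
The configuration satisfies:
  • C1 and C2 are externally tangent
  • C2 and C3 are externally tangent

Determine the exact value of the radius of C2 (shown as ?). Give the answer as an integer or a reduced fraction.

1

1. [ext C1·C2]  r_C2² + 38r_C2 − 39 = 0  ⇒  r_C2 = 1 (r>0 drops 1)
2. [ext C2·C3]  r_C2² + (14/3)r_C2 − 17/3 = 0  ⇒  r_C2 = 1 (r>0 drops 1)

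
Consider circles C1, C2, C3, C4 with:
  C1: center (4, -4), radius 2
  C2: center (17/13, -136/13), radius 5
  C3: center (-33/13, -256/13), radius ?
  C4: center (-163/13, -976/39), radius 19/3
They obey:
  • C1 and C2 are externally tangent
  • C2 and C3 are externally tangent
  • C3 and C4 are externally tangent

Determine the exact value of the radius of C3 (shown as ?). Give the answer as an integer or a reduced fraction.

1. [ext C2·C3]  r_C3² + 10r_C3 − 75 = 0  ⇒  r_C3 = 5 (r>0 drops 1)
2. [ext C3·C4]  r_C3² + (38/3)r_C3 − 265/3 = 0  ⇒  r_C3 = 5 (r>0 drops 1)

5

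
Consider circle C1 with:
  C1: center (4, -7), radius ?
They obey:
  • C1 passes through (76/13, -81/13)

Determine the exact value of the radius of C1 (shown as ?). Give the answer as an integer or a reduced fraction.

2

1. [C1∋P]  r_C1² − 4 = 0  ⇒  r_C1 = 2 (r>0 drops 1)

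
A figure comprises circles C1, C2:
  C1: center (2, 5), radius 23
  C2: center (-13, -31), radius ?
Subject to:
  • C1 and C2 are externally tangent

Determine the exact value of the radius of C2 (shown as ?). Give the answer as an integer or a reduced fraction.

16

1. [ext C1·C2]  r_C2² + 46r_C2 − 992 = 0  ⇒  r_C2 = 16 (r>0 drops 1)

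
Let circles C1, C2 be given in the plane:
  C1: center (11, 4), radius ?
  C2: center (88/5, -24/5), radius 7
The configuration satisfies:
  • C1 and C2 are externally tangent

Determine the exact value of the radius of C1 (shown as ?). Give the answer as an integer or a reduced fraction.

4

1. [ext C1·C2]  r_C1² + 14r_C1 − 72 = 0  ⇒  r_C1 = 4 (r>0 drops 1)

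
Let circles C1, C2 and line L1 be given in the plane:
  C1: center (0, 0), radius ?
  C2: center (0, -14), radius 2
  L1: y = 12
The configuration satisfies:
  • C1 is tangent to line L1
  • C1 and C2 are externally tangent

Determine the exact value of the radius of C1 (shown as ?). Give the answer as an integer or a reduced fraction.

1. [C1‖L1]  r_C1² − 144 = 0  ⇒  r_C1 = 12 (r>0 drops 1)
2. [ext C1·C2]  r_C1² + 4r_C1 − 192 = 0  ⇒  r_C1 = 12 (r>0 drops 1)

12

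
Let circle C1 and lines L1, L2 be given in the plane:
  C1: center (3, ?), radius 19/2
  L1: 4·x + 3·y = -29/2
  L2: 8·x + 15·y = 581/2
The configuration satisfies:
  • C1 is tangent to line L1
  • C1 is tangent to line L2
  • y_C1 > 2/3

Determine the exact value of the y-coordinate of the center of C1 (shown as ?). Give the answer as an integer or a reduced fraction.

1. [C1‖L1]  y_C1² + (53/3)y_C1 − 518/3 = 0  ⇒  y_C1 = -74/3 or 7
2. [C1‖L2]  y_C1² − (533/15)y_C1 + 2996/15 = 0  ⇒  y_C1 = 7 or 428/15

7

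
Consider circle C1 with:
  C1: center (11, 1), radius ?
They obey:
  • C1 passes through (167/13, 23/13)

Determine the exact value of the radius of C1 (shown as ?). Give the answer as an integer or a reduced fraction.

2

1. [C1∋P]  r_C1² − 4 = 0  ⇒  r_C1 = 2 (r>0 drops 1)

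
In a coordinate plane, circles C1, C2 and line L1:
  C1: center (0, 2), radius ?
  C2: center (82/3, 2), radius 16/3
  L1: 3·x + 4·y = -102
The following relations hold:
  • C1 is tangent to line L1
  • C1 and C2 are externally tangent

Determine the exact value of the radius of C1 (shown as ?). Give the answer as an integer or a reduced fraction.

22

1. [C1‖L1]  r_C1² − 484 = 0  ⇒  r_C1 = 22 (r>0 drops 1)
2. [ext C1·C2]  r_C1² + (32/3)r_C1 − 2156/3 = 0  ⇒  r_C1 = 22 (r>0 drops 1)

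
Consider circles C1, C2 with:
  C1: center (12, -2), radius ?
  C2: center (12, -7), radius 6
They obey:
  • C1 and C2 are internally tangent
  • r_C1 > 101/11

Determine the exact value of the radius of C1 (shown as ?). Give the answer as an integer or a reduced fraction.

11

1. [int C1,C2]  r_C1² − 12r_C1 + 11 = 0  ⇒  r_C1 = 1 or 11
2. given r_C1 > 101/11: keep 11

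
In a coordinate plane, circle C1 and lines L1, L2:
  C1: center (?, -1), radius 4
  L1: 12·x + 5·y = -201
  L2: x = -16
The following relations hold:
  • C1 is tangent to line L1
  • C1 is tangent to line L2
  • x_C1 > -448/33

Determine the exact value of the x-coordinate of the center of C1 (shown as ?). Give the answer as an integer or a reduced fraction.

1. [C1‖L1]  x_C1² + (98/3)x_C1 + 248 = 0  ⇒  x_C1 = -62/3 or -12
2. [C1‖L2]  x_C1² + 32x_C1 + 240 = 0  ⇒  x_C1 = -20 or -12

-12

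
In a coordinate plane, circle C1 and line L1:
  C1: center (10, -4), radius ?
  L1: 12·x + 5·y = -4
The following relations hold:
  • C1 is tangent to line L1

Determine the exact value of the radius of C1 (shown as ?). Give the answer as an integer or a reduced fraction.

8

1. [C1‖L1]  r_C1² − 64 = 0  ⇒  r_C1 = 8 (r>0 drops 1)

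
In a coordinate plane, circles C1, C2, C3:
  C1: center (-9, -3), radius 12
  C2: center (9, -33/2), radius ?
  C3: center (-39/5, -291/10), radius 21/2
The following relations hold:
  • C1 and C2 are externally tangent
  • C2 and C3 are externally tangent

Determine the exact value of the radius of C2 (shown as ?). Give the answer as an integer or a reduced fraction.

21/2

1. [ext C1·C2]  r_C2² + 24r_C2 − 1449/4 = 0  ⇒  r_C2 = 21/2 (r>0 drops 1)
2. [ext C2·C3]  r_C2² + 21r_C2 − 1323/4 = 0  ⇒  r_C2 = 21/2 (r>0 drops 1)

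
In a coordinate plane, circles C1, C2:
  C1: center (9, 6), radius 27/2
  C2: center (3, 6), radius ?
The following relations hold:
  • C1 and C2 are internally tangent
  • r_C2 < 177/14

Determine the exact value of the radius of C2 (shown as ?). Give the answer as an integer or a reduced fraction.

1. [int C1,C2]  r_C2² − 27r_C2 + 585/4 = 0  ⇒  r_C2 = 15/2 or 39/2
2. given r_C2 < 177/14: keep 15/2

15/2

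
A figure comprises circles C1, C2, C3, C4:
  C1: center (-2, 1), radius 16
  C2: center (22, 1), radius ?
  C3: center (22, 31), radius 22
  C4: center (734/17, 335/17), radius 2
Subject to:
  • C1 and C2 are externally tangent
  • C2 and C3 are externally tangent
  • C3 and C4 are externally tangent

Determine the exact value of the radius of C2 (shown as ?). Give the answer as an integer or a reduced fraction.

8

1. [ext C1·C2]  r_C2² + 32r_C2 − 320 = 0  ⇒  r_C2 = 8 (r>0 drops 1)
2. [ext C2·C3]  r_C2² + 44r_C2 − 416 = 0  ⇒  r_C2 = 8 (r>0 drops 1)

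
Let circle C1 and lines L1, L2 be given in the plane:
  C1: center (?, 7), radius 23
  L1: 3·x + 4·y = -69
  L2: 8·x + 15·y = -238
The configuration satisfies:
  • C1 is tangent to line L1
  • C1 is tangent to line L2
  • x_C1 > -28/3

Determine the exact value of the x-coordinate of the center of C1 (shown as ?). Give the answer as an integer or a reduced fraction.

6

1. [C1‖L1]  x_C1² + (194/3)x_C1 − 424 = 0  ⇒  x_C1 = -212/3 or 6
2. [C1‖L2]  x_C1² + (343/4)x_C1 − 1101/2 = 0  ⇒  x_C1 = -367/4 or 6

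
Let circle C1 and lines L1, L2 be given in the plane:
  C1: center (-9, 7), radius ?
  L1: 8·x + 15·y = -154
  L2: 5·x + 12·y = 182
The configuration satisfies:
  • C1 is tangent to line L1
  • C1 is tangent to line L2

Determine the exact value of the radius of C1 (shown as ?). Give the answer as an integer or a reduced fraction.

11

1. [C1‖L1]  r_C1² − 121 = 0  ⇒  r_C1 = 11 (r>0 drops 1)
2. [C1‖L2]  r_C1² − 121 = 0  ⇒  r_C1 = 11 (r>0 drops 1)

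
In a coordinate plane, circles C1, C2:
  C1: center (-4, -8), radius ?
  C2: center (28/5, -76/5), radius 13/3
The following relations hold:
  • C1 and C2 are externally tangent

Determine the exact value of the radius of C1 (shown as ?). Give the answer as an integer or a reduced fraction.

1. [ext C1·C2]  r_C1² + (26/3)r_C1 − 1127/9 = 0  ⇒  r_C1 = 23/3 (r>0 drops 1)

23/3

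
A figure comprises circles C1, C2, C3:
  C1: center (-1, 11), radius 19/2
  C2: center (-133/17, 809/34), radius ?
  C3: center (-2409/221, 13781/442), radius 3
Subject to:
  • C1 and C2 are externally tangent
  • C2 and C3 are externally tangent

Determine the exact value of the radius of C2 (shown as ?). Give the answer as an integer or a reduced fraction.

1. [ext C1·C2]  r_C2² + 19r_C2 − 120 = 0  ⇒  r_C2 = 5 (r>0 drops 1)
2. [ext C2·C3]  r_C2² + 6r_C2 − 55 = 0  ⇒  r_C2 = 5 (r>0 drops 1)

5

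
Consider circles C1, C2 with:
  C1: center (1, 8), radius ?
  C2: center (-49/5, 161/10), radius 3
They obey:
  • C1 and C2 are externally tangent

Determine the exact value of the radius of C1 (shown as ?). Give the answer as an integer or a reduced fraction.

1. [ext C1·C2]  r_C1² + 6r_C1 − 693/4 = 0  ⇒  r_C1 = 21/2 (r>0 drops 1)

21/2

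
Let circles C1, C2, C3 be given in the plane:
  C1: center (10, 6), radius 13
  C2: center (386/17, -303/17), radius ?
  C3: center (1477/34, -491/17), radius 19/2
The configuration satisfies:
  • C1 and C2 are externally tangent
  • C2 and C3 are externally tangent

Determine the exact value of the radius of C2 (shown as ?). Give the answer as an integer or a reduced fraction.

14

1. [ext C1·C2]  r_C2² + 26r_C2 − 560 = 0  ⇒  r_C2 = 14 (r>0 drops 1)
2. [ext C2·C3]  r_C2² + 19r_C2 − 462 = 0  ⇒  r_C2 = 14 (r>0 drops 1)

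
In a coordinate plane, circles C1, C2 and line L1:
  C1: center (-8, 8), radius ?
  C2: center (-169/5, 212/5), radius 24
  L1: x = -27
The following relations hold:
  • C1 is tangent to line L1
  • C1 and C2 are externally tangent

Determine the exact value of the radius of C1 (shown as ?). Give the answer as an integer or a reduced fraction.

1. [C1‖L1]  r_C1² − 361 = 0  ⇒  r_C1 = 19 (r>0 drops 1)
2. [ext C1·C2]  r_C1² + 48r_C1 − 1273 = 0  ⇒  r_C1 = 19 (r>0 drops 1)

19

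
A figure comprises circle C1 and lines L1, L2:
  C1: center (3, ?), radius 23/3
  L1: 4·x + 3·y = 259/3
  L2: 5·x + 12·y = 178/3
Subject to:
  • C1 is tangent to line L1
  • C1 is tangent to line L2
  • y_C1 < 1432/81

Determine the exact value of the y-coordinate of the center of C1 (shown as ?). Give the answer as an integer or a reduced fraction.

12

1. [C1‖L1]  y_C1² − (446/9)y_C1 + 1352/3 = 0  ⇒  y_C1 = 12 or 338/9
2. [C1‖L2]  y_C1² − (133/18)y_C1 − 166/3 = 0  ⇒  y_C1 = -83/18 or 12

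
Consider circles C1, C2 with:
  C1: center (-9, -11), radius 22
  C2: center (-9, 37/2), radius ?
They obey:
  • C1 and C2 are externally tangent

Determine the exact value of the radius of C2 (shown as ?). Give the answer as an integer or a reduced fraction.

15/2

1. [ext C1·C2]  r_C2² + 44r_C2 − 1545/4 = 0  ⇒  r_C2 = 15/2 (r>0 drops 1)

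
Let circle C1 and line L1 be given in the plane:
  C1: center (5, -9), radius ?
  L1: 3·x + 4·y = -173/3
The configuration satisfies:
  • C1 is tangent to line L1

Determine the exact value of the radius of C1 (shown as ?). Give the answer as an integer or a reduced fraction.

22/3

1. [C1‖L1]  r_C1² − 484/9 = 0  ⇒  r_C1 = 22/3 (r>0 drops 1)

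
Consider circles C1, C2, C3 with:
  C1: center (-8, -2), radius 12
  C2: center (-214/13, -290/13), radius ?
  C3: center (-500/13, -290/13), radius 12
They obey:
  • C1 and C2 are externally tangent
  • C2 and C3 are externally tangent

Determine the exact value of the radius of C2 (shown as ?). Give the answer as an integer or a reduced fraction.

1. [ext C1·C2]  r_C2² + 24r_C2 − 340 = 0  ⇒  r_C2 = 10 (r>0 drops 1)
2. [ext C2·C3]  r_C2² + 24r_C2 − 340 = 0  ⇒  r_C2 = 10 (r>0 drops 1)

10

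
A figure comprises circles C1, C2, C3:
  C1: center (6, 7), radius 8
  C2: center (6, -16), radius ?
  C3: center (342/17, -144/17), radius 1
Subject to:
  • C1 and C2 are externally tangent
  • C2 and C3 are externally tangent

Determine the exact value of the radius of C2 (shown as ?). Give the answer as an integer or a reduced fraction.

15

1. [ext C1·C2]  r_C2² + 16r_C2 − 465 = 0  ⇒  r_C2 = 15 (r>0 drops 1)
2. [ext C2·C3]  r_C2² + 2r_C2 − 255 = 0  ⇒  r_C2 = 15 (r>0 drops 1)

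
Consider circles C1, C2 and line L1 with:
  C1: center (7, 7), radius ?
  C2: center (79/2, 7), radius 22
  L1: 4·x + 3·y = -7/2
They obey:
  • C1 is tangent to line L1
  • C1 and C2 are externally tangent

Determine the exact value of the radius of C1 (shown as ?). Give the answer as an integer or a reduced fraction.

21/2

1. [C1‖L1]  r_C1² − 441/4 = 0  ⇒  r_C1 = 21/2 (r>0 drops 1)
2. [ext C1·C2]  r_C1² + 44r_C1 − 2289/4 = 0  ⇒  r_C1 = 21/2 (r>0 drops 1)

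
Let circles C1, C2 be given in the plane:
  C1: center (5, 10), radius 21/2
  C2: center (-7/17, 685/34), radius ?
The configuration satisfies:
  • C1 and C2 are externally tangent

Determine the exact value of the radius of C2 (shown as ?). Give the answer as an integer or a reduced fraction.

1

1. [ext C1·C2]  r_C2² + 21r_C2 − 22 = 0  ⇒  r_C2 = 1 (r>0 drops 1)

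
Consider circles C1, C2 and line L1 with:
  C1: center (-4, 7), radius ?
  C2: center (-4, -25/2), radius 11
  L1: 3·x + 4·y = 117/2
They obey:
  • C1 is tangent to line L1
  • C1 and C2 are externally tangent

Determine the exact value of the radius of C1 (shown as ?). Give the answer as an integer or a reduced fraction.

1. [C1‖L1]  r_C1² − 289/4 = 0  ⇒  r_C1 = 17/2 (r>0 drops 1)
2. [ext C1·C2]  r_C1² + 22r_C1 − 1037/4 = 0  ⇒  r_C1 = 17/2 (r>0 drops 1)

17/2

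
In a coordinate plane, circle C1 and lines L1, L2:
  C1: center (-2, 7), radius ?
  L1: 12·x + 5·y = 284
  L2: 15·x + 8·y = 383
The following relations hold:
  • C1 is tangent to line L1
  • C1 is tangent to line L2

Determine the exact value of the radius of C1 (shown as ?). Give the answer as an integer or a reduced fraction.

1. [C1‖L1]  r_C1² − 441 = 0  ⇒  r_C1 = 21 (r>0 drops 1)
2. [C1‖L2]  r_C1² − 441 = 0  ⇒  r_C1 = 21 (r>0 drops 1)

21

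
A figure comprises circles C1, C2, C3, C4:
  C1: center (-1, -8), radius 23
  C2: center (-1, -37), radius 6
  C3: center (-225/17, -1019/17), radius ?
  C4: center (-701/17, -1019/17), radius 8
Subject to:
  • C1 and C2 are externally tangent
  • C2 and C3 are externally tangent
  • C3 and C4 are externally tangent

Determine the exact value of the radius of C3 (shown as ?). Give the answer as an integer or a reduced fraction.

1. [ext C2·C3]  r_C3² + 12r_C3 − 640 = 0  ⇒  r_C3 = 20 (r>0 drops 1)
2. [ext C3·C4]  r_C3² + 16r_C3 − 720 = 0  ⇒  r_C3 = 20 (r>0 drops 1)

20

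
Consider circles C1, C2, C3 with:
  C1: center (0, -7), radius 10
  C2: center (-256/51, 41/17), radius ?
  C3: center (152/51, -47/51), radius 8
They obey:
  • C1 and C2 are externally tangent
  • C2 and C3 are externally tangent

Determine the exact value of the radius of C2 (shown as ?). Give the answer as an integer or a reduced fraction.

2/3

1. [ext C1·C2]  r_C2² + 20r_C2 − 124/9 = 0  ⇒  r_C2 = 2/3 (r>0 drops 1)
2. [ext C2·C3]  r_C2² + 16r_C2 − 100/9 = 0  ⇒  r_C2 = 2/3 (r>0 drops 1)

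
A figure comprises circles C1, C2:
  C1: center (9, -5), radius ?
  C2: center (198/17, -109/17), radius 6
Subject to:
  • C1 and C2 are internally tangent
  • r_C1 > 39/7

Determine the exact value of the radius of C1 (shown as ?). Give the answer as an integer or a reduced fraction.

1. [int C1,C2]  r_C1² − 12r_C1 + 27 = 0  ⇒  r_C1 = 3 or 9
2. given r_C1 > 39/7: keep 9

9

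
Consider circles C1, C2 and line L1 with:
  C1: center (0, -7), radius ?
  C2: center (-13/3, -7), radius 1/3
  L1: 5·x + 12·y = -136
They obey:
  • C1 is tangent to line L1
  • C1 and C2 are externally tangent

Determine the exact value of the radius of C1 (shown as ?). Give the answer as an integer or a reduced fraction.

1. [C1‖L1]  r_C1² − 16 = 0  ⇒  r_C1 = 4 (r>0 drops 1)
2. [ext C1·C2]  r_C1² + (2/3)r_C1 − 56/3 = 0  ⇒  r_C1 = 4 (r>0 drops 1)

4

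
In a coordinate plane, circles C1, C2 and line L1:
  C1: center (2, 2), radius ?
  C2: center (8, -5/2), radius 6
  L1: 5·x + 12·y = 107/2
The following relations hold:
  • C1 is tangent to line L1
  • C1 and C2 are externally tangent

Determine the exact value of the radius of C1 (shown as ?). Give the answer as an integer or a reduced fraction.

1. [C1‖L1]  r_C1² − 9/4 = 0  ⇒  r_C1 = 3/2 (r>0 drops 1)
2. [ext C1·C2]  r_C1² + 12r_C1 − 81/4 = 0  ⇒  r_C1 = 3/2 (r>0 drops 1)

3/2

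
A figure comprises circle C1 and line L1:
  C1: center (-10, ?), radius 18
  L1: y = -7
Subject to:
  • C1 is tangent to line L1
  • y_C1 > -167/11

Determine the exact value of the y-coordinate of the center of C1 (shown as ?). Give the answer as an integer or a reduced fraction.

1. [C1‖L1]  y_C1² + 14y_C1 − 275 = 0  ⇒  y_C1 = -25 or 11
2. given y_C1 > -167/11: keep 11

11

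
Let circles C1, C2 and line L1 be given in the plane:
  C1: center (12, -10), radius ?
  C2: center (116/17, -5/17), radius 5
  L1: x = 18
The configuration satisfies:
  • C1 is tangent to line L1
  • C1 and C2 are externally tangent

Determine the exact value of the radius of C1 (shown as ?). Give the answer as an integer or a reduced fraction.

6

1. [C1‖L1]  r_C1² − 36 = 0  ⇒  r_C1 = 6 (r>0 drops 1)
2. [ext C1·C2]  r_C1² + 10r_C1 − 96 = 0  ⇒  r_C1 = 6 (r>0 drops 1)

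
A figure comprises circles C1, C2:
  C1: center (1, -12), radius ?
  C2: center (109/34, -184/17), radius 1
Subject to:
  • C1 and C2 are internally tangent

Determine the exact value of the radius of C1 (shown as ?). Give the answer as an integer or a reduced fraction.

1. [int C1,C2]  r_C1² − 2r_C1 − 21/4 = 0  ⇒  r_C1 = 7/2 (r>0 drops 1)

7/2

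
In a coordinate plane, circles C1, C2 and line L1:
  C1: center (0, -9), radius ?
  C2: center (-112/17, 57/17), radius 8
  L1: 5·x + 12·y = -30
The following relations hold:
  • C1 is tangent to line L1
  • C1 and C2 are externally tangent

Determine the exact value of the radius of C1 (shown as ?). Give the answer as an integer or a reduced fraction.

6

1. [C1‖L1]  r_C1² − 36 = 0  ⇒  r_C1 = 6 (r>0 drops 1)
2. [ext C1·C2]  r_C1² + 16r_C1 − 132 = 0  ⇒  r_C1 = 6 (r>0 drops 1)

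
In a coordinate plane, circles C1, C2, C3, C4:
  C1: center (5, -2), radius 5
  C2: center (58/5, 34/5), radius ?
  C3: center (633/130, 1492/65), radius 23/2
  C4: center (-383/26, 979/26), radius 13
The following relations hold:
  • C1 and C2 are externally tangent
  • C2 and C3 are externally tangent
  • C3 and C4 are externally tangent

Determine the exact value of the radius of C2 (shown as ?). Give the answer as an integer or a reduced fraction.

1. [ext C1·C2]  r_C2² + 10r_C2 − 96 = 0  ⇒  r_C2 = 6 (r>0 drops 1)
2. [ext C2·C3]  r_C2² + 23r_C2 − 174 = 0  ⇒  r_C2 = 6 (r>0 drops 1)

6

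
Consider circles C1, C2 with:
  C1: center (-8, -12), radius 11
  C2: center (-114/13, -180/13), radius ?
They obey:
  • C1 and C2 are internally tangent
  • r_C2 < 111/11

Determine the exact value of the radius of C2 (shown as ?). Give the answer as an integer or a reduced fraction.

1. [int C1,C2]  r_C2² − 22r_C2 + 117 = 0  ⇒  r_C2 = 9 or 13
2. given r_C2 < 111/11: keep 9

9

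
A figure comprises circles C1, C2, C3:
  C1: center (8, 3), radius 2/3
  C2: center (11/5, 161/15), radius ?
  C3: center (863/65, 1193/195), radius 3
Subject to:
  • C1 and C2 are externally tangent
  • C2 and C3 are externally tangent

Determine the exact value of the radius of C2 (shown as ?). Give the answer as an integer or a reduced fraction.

1. [ext C1·C2]  r_C2² + (4/3)r_C2 − 93 = 0  ⇒  r_C2 = 9 (r>0 drops 1)
2. [ext C2·C3]  r_C2² + 6r_C2 − 135 = 0  ⇒  r_C2 = 9 (r>0 drops 1)

9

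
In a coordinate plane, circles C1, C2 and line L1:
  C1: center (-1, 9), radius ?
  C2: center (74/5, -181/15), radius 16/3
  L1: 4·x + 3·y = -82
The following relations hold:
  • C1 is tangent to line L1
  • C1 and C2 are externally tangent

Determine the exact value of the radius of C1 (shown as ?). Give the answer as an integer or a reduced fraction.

21

1. [C1‖L1]  r_C1² − 441 = 0  ⇒  r_C1 = 21 (r>0 drops 1)
2. [ext C1·C2]  r_C1² + (32/3)r_C1 − 665 = 0  ⇒  r_C1 = 21 (r>0 drops 1)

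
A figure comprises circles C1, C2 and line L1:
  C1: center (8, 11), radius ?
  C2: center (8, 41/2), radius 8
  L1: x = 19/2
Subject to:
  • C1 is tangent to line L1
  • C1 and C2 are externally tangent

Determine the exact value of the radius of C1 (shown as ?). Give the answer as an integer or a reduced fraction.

3/2

1. [C1‖L1]  r_C1² − 9/4 = 0  ⇒  r_C1 = 3/2 (r>0 drops 1)
2. [ext C1·C2]  r_C1² + 16r_C1 − 105/4 = 0  ⇒  r_C1 = 3/2 (r>0 drops 1)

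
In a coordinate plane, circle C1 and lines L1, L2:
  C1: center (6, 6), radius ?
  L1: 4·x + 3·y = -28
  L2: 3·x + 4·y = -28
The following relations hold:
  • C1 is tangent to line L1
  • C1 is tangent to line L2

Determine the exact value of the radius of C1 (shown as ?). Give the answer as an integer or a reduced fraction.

14

1. [C1‖L1]  r_C1² − 196 = 0  ⇒  r_C1 = 14 (r>0 drops 1)
2. [C1‖L2]  r_C1² − 196 = 0  ⇒  r_C1 = 14 (r>0 drops 1)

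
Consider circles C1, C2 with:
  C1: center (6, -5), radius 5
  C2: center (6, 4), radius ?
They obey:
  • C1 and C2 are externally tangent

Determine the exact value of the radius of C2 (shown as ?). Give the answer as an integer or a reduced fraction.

4

1. [ext C1·C2]  r_C2² + 10r_C2 − 56 = 0  ⇒  r_C2 = 4 (r>0 drops 1)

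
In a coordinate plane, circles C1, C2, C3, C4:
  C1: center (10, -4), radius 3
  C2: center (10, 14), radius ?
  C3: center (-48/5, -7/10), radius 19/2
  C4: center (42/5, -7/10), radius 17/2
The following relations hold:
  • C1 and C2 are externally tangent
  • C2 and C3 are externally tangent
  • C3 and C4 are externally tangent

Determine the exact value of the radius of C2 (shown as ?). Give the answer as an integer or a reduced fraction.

1. [ext C1·C2]  r_C2² + 6r_C2 − 315 = 0  ⇒  r_C2 = 15 (r>0 drops 1)
2. [ext C2·C3]  r_C2² + 19r_C2 − 510 = 0  ⇒  r_C2 = 15 (r>0 drops 1)

15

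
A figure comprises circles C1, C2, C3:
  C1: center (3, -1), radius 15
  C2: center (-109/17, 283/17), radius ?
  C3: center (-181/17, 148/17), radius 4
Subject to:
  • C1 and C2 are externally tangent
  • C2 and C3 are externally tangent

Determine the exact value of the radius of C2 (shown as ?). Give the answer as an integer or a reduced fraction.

5

1. [ext C1·C2]  r_C2² + 30r_C2 − 175 = 0  ⇒  r_C2 = 5 (r>0 drops 1)
2. [ext C2·C3]  r_C2² + 8r_C2 − 65 = 0  ⇒  r_C2 = 5 (r>0 drops 1)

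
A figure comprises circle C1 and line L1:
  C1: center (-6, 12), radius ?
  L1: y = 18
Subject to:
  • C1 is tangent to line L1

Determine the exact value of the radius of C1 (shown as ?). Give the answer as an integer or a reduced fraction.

1. [C1‖L1]  r_C1² − 36 = 0  ⇒  r_C1 = 6 (r>0 drops 1)

6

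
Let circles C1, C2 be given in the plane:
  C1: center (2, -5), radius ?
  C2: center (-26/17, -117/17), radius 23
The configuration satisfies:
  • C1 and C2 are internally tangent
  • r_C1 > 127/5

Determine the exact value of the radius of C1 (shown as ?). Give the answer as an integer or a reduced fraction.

27

1. [int C1,C2]  r_C1² − 46r_C1 + 513 = 0  ⇒  r_C1 = 19 or 27
2. given r_C1 > 127/5: keep 27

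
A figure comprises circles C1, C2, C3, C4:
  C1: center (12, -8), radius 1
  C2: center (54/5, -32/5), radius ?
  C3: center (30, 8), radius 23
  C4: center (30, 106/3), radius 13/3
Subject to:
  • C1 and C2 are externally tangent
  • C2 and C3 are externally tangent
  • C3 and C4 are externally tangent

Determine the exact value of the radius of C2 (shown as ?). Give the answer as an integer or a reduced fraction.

1. [ext C1·C2]  r_C2² + 2r_C2 − 3 = 0  ⇒  r_C2 = 1 (r>0 drops 1)
2. [ext C2·C3]  r_C2² + 46r_C2 − 47 = 0  ⇒  r_C2 = 1 (r>0 drops 1)

1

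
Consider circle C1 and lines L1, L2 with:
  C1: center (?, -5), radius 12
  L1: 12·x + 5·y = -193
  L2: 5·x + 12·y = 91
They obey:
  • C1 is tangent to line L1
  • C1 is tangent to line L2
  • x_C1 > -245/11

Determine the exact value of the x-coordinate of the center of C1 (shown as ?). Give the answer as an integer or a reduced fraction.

-1

1. [C1‖L1]  x_C1² + 28x_C1 + 27 = 0  ⇒  x_C1 = -27 or -1
2. [C1‖L2]  x_C1² − (302/5)x_C1 − 307/5 = 0  ⇒  x_C1 = -1 or 307/5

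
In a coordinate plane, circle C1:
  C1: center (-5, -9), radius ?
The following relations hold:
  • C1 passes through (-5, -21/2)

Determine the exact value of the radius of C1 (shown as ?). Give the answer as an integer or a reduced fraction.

3/2

1. [C1∋P]  r_C1² − 9/4 = 0  ⇒  r_C1 = 3/2 (r>0 drops 1)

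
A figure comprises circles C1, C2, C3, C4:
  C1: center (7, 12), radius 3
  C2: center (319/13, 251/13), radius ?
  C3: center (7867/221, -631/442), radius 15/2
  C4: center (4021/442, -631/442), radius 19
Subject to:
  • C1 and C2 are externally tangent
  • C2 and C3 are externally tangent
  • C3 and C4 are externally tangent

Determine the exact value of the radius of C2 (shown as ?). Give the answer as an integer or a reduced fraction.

16

1. [ext C1·C2]  r_C2² + 6r_C2 − 352 = 0  ⇒  r_C2 = 16 (r>0 drops 1)
2. [ext C2·C3]  r_C2² + 15r_C2 − 496 = 0  ⇒  r_C2 = 16 (r>0 drops 1)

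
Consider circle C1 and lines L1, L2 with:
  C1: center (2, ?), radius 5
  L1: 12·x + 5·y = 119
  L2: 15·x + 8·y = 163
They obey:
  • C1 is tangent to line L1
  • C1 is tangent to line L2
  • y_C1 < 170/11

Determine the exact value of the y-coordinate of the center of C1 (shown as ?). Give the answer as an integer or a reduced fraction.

6

1. [C1‖L1]  y_C1² − 38y_C1 + 192 = 0  ⇒  y_C1 = 6 or 32
2. [C1‖L2]  y_C1² − (133/4)y_C1 + 327/2 = 0  ⇒  y_C1 = 6 or 109/4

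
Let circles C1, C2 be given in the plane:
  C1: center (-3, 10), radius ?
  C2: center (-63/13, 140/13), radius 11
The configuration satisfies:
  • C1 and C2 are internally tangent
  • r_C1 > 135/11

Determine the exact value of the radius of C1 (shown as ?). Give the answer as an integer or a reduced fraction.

1. [int C1,C2]  r_C1² − 22r_C1 + 117 = 0  ⇒  r_C1 = 9 or 13
2. given r_C1 > 135/11: keep 13

13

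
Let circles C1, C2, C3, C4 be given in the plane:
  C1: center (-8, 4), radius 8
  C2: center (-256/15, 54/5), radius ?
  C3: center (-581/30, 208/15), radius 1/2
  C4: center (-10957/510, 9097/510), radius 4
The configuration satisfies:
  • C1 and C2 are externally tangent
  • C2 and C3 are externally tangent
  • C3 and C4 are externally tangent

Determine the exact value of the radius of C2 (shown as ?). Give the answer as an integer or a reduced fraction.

1. [ext C1·C2]  r_C2² + 16r_C2 − 580/9 = 0  ⇒  r_C2 = 10/3 (r>0 drops 1)
2. [ext C2·C3]  r_C2² + 1r_C2 − 130/9 = 0  ⇒  r_C2 = 10/3 (r>0 drops 1)

10/3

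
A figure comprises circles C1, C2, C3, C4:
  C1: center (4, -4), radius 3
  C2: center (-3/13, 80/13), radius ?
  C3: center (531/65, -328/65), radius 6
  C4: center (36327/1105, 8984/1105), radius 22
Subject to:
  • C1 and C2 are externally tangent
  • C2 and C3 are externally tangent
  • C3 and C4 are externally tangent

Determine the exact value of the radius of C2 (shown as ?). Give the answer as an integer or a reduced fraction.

8

1. [ext C1·C2]  r_C2² + 6r_C2 − 112 = 0  ⇒  r_C2 = 8 (r>0 drops 1)
2. [ext C2·C3]  r_C2² + 12r_C2 − 160 = 0  ⇒  r_C2 = 8 (r>0 drops 1)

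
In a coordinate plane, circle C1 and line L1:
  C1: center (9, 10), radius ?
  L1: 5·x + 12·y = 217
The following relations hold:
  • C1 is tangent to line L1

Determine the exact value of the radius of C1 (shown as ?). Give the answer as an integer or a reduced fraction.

1. [C1‖L1]  r_C1² − 16 = 0  ⇒  r_C1 = 4 (r>0 drops 1)

4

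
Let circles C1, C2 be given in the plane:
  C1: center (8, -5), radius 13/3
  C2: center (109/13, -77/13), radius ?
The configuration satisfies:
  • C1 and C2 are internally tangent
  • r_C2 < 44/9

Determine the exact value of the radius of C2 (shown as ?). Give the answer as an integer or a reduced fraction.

1. [int C1,C2]  r_C2² − (26/3)r_C2 + 160/9 = 0  ⇒  r_C2 = 10/3 or 16/3
2. given r_C2 < 44/9: keep 10/3

10/3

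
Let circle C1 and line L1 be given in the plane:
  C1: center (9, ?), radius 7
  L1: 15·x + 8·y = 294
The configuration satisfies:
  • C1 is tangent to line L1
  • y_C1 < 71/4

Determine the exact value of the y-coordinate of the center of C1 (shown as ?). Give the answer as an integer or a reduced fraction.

5

1. [C1‖L1]  y_C1² − (159/4)y_C1 + 695/4 = 0  ⇒  y_C1 = 5 or 139/4
2. given y_C1 < 71/4: keep 5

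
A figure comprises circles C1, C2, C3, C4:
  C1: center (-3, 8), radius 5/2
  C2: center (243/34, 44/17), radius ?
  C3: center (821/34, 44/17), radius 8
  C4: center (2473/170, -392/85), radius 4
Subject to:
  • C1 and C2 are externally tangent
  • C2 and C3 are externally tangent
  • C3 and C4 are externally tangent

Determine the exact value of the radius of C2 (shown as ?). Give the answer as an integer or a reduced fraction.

9

1. [ext C1·C2]  r_C2² + 5r_C2 − 126 = 0  ⇒  r_C2 = 9 (r>0 drops 1)
2. [ext C2·C3]  r_C2² + 16r_C2 − 225 = 0  ⇒  r_C2 = 9 (r>0 drops 1)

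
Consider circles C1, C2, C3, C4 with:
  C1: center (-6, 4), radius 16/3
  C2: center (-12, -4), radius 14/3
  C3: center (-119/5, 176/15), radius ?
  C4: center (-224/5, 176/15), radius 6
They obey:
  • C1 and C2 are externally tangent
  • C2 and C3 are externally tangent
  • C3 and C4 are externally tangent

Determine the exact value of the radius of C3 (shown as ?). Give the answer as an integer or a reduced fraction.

15

1. [ext C2·C3]  r_C3² + (28/3)r_C3 − 365 = 0  ⇒  r_C3 = 15 (r>0 drops 1)
2. [ext C3·C4]  r_C3² + 12r_C3 − 405 = 0  ⇒  r_C3 = 15 (r>0 drops 1)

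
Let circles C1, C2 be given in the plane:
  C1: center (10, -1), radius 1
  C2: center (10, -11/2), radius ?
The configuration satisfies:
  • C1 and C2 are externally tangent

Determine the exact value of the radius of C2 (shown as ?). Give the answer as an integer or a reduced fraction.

7/2

1. [ext C1·C2]  r_C2² + 2r_C2 − 77/4 = 0  ⇒  r_C2 = 7/2 (r>0 drops 1)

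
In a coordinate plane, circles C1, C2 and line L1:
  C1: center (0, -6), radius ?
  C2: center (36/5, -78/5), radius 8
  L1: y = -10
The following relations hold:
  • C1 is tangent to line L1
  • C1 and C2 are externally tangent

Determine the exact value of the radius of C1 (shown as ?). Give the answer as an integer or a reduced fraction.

1. [C1‖L1]  r_C1² − 16 = 0  ⇒  r_C1 = 4 (r>0 drops 1)
2. [ext C1·C2]  r_C1² + 16r_C1 − 80 = 0  ⇒  r_C1 = 4 (r>0 drops 1)

4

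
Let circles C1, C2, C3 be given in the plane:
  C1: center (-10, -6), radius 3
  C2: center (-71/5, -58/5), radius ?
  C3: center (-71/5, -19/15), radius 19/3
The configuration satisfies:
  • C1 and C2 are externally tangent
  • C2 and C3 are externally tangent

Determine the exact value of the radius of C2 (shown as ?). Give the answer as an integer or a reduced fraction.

4

1. [ext C1·C2]  r_C2² + 6r_C2 − 40 = 0  ⇒  r_C2 = 4 (r>0 drops 1)
2. [ext C2·C3]  r_C2² + (38/3)r_C2 − 200/3 = 0  ⇒  r_C2 = 4 (r>0 drops 1)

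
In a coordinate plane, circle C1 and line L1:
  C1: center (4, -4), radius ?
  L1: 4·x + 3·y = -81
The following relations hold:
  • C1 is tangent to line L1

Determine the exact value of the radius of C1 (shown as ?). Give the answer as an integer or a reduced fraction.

17

1. [C1‖L1]  r_C1² − 289 = 0  ⇒  r_C1 = 17 (r>0 drops 1)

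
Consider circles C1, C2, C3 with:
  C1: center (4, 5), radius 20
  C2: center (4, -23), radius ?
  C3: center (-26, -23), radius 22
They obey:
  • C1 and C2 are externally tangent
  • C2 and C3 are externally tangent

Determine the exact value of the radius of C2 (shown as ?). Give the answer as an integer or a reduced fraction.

8

1. [ext C1·C2]  r_C2² + 40r_C2 − 384 = 0  ⇒  r_C2 = 8 (r>0 drops 1)
2. [ext C2·C3]  r_C2² + 44r_C2 − 416 = 0  ⇒  r_C2 = 8 (r>0 drops 1)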